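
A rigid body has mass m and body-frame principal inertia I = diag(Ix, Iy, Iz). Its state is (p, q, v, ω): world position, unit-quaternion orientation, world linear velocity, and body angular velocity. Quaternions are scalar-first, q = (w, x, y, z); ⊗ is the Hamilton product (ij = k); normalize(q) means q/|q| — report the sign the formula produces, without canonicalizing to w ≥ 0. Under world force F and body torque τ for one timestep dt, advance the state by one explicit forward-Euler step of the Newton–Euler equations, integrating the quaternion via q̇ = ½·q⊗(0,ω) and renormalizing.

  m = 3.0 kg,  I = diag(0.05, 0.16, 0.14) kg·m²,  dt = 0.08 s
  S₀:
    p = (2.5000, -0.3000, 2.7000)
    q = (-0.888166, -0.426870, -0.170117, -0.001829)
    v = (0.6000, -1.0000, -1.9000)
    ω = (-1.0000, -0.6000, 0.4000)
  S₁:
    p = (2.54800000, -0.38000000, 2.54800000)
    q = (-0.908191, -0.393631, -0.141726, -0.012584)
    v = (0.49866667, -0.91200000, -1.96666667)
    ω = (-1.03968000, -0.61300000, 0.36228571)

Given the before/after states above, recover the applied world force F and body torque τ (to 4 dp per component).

v₁ − v₀ = (-0.10133333, 0.08800000, -0.06666667)
m·(v₁−v₀)/dt = (-3.8000, 3.3000, -2.5000)
rate change Δω = (-0.03968000, -0.01300000, -0.03771429)
precession coupling = (0.0048, 0.0360, 0.0660)
applied torque τ = (-0.0200, 0.0100, 0.0000)

F = (-3.8000, 3.3000, -2.5000)
τ = (-0.0200, 0.0100, 0.0000)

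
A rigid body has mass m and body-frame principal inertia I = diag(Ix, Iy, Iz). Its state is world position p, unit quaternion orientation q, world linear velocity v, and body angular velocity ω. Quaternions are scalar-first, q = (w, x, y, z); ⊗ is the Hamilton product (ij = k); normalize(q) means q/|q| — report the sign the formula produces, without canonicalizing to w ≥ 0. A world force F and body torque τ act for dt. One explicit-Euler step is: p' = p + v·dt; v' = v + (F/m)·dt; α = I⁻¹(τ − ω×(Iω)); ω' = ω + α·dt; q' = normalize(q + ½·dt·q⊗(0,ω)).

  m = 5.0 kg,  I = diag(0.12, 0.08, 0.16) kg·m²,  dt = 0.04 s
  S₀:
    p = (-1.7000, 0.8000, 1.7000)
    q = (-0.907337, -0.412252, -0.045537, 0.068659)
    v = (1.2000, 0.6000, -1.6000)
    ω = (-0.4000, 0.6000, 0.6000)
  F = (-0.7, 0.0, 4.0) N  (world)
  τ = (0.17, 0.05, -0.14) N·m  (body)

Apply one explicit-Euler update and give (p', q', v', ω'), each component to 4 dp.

precession coupling ω×(Iω) = (0.0288, 0.0096, 0.0096)
α = I⁻¹(τ − ω×Iω) = (1.1767, 0.5050, -0.9350)
ω' = ω + α·dt = (-0.3529, 0.6202, 0.5626)
Hamilton product q⊗(0,ω) = (-0.1787740, 0.2944172, -0.3245146, -0.8099682)
q' = normalize(q + ½dt·q⊗(0,ω)) = (-0.9108, -0.4063, -0.0520, 0.0525)
new position p' = (-1.6520, 0.8240, 1.6360)
v' = v + a·dt = (1.1944, 0.6000, -1.5680)

p' = (-1.6520, 0.8240, 1.6360)
q' = (-0.9108, -0.4063, -0.0520, 0.0525)
v' = (1.1944, 0.6000, -1.5680)
ω' = (-0.3529, 0.6202, 0.5626)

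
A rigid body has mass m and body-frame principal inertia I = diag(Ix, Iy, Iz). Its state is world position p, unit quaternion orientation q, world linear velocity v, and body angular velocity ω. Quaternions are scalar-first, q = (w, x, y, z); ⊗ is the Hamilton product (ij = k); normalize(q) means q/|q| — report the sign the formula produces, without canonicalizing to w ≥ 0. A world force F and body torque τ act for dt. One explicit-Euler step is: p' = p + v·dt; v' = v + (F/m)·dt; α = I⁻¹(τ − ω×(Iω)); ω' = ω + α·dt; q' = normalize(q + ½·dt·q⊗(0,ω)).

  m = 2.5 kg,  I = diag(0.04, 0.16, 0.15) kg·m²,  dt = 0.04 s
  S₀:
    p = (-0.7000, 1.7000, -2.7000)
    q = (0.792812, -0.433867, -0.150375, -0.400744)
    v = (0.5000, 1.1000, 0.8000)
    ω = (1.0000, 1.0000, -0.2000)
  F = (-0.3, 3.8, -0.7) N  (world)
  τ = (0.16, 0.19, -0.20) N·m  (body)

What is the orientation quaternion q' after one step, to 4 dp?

q⊗(0,ω) = (0.5040932, 1.2236310, 0.3052946, -0.4420544)
q + ½dt·q⊗(0,ω), renormalized = (0.8026, -0.4092, -0.1442, -0.4094)

q' = (0.8026, -0.4092, -0.1442, -0.4094)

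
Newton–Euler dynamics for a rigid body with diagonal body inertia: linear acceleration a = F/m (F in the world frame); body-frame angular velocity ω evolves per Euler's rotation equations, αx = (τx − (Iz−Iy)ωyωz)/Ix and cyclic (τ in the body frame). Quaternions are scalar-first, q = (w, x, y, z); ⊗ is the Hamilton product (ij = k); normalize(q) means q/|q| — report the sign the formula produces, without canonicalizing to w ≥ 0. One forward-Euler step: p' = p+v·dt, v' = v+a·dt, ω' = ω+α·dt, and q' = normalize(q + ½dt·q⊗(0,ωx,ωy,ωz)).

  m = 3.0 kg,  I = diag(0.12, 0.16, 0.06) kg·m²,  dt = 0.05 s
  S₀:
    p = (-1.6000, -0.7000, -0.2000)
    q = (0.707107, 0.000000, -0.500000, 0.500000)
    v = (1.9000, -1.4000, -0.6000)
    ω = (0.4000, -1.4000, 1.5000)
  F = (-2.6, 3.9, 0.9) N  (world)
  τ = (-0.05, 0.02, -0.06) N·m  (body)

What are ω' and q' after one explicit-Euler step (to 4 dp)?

(τ − ω×Iω)/I = (-2.1667, -0.1000, -0.6267)
ω + α·dt = (0.2917, -1.4050, 1.4687)
q⊗(0,ω) = (-1.4500000, 0.2328428, -0.7899498, 1.2606605)
q + ½dt·q⊗(0,ω), renormalized = (0.6699, 0.0058, -0.5190, 0.5308)

ω' = (0.2917, -1.4050, 1.4687)
q' = (0.6699, 0.0058, -0.5190, 0.5308)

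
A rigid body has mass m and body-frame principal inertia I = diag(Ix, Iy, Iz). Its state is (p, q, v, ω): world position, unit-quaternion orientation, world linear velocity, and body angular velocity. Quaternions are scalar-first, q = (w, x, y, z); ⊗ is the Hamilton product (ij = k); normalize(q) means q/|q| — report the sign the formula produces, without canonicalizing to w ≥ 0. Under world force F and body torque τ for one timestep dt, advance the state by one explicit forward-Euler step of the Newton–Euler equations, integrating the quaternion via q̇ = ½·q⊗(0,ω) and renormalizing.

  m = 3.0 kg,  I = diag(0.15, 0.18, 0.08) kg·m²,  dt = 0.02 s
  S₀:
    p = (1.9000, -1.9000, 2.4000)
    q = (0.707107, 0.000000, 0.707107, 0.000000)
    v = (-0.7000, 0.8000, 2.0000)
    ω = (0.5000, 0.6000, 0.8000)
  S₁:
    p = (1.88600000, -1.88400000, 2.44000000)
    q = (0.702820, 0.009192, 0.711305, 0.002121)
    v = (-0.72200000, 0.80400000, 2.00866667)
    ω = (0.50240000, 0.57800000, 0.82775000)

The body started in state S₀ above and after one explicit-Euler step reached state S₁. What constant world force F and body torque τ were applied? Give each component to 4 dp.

Δω = ω₁−ω₀ = (0.00240000, -0.02200000, 0.02775000)
ω₀×(Iω₀) = (-0.0480, 0.0280, 0.0090)
τ = I·(Δω/dt) + ω₀×(Iω₀) = (-0.0300, -0.1700, 0.1200)
v₁ − v₀ = (-0.02200000, 0.00400000, 0.00866667)
F = m·Δv/dt = (-3.3000, 0.6000, 1.3000)

F = (-3.3000, 0.6000, 1.3000)
τ = (-0.0300, -0.1700, 0.1200)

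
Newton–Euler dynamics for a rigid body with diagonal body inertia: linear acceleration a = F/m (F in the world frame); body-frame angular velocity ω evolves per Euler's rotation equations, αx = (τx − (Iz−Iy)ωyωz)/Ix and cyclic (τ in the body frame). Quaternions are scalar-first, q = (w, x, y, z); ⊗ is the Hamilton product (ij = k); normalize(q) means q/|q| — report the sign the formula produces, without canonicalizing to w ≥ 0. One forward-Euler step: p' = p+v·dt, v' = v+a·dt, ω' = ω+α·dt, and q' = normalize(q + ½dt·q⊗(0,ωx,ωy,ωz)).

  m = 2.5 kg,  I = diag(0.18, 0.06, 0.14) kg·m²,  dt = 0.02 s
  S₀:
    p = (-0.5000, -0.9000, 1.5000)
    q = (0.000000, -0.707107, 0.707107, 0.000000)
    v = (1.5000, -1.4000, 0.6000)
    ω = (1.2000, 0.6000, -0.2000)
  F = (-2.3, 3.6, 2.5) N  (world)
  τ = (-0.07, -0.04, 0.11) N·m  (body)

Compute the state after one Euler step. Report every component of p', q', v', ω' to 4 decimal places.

p' = (-0.4700, -0.9280, 1.5120)
q' = (0.0042, -0.7085, 0.7056, -0.0127)
v' = (1.4816, -1.3712, 0.6200)
ω' = (1.1933, 0.5899, -0.1719)

a = (-0.9200, 1.4400, 1.0000)
new position p' = (-0.4700, -0.9280, 1.5120)
v' = v + a·dt = (1.4816, -1.3712, 0.6200)
ω×(Iω) gyroscopic = (-0.0096, -0.0096, -0.0864)
angular accel α = (-0.3356, -0.5067, 1.4029)
ω' = ω + α·dt = (1.1933, 0.5899, -0.1719)
Hamilton product q⊗(0,ω) = (0.4242642, -0.1414214, -0.1414214, -1.2727926)
updated quaternion q' = (0.0042, -0.7085, 0.7056, -0.0127)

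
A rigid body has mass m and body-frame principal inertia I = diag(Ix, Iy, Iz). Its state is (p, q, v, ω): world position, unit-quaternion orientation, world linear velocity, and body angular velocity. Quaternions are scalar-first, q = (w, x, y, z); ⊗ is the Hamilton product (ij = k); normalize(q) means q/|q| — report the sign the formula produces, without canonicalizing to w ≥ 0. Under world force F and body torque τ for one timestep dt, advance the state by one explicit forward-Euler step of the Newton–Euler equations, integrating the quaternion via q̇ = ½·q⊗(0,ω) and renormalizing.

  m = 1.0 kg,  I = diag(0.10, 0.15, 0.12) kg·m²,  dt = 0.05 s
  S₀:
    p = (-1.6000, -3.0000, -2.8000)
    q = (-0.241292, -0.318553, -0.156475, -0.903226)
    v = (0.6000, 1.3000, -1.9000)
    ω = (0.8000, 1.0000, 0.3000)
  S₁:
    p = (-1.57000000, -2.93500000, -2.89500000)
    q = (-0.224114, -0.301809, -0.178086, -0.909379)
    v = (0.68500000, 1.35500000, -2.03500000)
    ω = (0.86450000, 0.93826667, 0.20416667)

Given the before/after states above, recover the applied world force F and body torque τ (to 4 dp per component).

v₁ − v₀ = (0.08500000, 0.05500000, -0.13500000)
m·(v₁−v₀)/dt = (1.7000, 1.1000, -2.7000)
Δω = ω₁−ω₀ = (0.06450000, -0.06173333, -0.09583333)
ω₀×(Iω₀) = (-0.0090, -0.0048, 0.0400)
I·α + gyro = (0.1200, -0.1900, -0.1900)

F = (1.7000, 1.1000, -2.7000)
τ = (0.1200, -0.1900, -0.1900)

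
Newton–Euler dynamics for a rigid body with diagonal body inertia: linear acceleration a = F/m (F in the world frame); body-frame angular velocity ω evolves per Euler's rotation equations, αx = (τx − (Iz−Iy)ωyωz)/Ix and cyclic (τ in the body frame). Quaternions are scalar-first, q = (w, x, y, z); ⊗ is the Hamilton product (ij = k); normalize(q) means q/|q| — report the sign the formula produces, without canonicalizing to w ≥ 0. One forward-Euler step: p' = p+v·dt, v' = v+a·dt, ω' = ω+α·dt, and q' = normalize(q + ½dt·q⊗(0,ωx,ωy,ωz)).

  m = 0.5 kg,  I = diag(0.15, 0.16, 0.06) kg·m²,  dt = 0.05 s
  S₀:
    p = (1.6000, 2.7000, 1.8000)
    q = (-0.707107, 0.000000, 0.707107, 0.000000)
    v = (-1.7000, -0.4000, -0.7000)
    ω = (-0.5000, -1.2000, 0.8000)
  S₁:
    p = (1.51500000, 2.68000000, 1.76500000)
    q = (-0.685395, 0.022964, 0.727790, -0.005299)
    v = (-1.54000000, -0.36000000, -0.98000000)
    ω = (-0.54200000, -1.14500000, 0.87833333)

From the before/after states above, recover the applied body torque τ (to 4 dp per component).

τ = (-0.0300, 0.1400, 0.1000)

Δω = ω₁−ω₀ = (-0.04200000, 0.05500000, 0.07833333)
I·α + gyro = (-0.0300, 0.1400, 0.1000)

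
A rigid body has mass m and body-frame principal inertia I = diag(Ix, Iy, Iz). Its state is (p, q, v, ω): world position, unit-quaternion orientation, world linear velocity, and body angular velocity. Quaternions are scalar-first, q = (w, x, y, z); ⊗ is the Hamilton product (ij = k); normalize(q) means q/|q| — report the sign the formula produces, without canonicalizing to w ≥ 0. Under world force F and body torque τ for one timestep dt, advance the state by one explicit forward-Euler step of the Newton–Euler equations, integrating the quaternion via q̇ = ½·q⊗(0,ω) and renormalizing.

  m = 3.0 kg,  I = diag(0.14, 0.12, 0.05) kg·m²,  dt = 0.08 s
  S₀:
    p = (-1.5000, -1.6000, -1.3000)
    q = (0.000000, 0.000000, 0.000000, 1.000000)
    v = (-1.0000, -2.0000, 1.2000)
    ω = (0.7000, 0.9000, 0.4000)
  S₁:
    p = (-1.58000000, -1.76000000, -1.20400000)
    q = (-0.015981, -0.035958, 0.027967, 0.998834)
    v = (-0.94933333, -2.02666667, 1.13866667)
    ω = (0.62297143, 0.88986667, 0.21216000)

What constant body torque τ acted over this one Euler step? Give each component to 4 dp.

ω₁ − ω₀ = (-0.07702857, -0.01013333, -0.18784000)
ω₀×(Iω₀) = (-0.0252, 0.0252, -0.0126)
applied torque τ = (-0.1600, 0.0100, -0.1300)

τ = (-0.1600, 0.0100, -0.1300)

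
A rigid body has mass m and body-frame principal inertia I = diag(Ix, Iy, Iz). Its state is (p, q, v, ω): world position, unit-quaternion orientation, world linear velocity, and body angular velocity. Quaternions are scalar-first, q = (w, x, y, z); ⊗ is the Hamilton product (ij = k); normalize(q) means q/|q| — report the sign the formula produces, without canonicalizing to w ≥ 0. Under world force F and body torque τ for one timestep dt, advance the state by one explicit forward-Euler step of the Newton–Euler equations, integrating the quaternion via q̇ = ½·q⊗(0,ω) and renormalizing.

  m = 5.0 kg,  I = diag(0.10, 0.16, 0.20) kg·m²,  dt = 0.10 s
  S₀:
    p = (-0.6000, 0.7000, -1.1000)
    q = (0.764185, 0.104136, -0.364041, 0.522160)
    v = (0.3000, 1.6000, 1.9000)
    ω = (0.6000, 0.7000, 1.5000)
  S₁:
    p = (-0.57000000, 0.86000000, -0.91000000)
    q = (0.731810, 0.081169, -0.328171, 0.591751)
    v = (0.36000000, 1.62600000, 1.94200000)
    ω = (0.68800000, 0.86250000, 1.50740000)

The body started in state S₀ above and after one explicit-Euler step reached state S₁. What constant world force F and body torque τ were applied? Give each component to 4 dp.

F = (3.0000, 1.3000, 2.1000)
τ = (0.1300, 0.1700, 0.0400)

ω₁ − ω₀ = (0.08800000, 0.16250000, 0.00740000)
precession coupling = (0.0420, -0.0900, 0.0252)
I·α + gyro = (0.1300, 0.1700, 0.0400)
velocity change Δv = (0.06000000, 0.02600000, 0.04200000)
applied force F = (3.0000, 1.3000, 2.1000)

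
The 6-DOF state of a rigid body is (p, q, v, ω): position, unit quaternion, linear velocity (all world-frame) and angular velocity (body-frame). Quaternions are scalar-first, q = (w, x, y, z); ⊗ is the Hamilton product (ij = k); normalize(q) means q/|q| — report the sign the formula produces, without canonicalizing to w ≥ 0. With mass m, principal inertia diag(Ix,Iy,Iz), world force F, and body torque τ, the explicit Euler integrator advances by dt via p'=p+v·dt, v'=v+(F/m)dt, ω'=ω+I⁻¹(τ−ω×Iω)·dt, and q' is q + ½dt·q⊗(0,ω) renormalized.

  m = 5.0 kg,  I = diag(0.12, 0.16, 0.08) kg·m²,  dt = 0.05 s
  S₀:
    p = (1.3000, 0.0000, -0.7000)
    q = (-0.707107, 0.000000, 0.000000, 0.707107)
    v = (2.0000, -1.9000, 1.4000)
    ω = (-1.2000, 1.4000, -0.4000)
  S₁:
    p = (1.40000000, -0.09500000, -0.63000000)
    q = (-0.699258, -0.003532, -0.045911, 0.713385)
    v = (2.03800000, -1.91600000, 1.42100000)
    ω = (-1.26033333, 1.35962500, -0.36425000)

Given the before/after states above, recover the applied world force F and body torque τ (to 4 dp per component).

Δω = ω₁−ω₀ = (-0.06033333, -0.04037500, 0.03575000)
gyro term ω₀×Iω₀ = (0.0448, 0.0192, -0.0672)
applied torque τ = (-0.1000, -0.1100, -0.0100)
velocity change Δv = (0.03800000, -0.01600000, 0.02100000)
applied force F = (3.8000, -1.6000, 2.1000)

F = (3.8000, -1.6000, 2.1000)
τ = (-0.1000, -0.1100, -0.0100)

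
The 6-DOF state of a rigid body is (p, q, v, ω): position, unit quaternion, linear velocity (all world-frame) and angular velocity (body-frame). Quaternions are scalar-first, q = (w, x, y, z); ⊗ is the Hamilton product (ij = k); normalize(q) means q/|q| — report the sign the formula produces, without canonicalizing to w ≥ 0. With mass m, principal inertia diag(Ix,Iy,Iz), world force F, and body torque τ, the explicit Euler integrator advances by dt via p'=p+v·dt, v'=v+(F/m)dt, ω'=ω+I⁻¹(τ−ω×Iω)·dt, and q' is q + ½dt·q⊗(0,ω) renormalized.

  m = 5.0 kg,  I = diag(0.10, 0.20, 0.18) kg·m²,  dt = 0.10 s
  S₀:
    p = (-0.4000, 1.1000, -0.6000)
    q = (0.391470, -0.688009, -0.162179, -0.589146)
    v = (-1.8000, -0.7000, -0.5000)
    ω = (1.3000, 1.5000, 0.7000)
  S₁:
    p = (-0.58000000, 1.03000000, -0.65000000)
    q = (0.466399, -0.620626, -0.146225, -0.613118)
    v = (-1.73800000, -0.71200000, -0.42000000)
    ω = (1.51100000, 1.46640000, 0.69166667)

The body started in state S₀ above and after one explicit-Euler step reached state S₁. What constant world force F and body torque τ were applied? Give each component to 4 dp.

Δv = v₁−v₀ = (0.06200000, -0.01200000, 0.08000000)
F = m·Δv/dt = (3.1000, -0.6000, 4.0000)
Δω = ω₁−ω₀ = (0.21100000, -0.03360000, -0.00833333)
gyro term ω₀×Iω₀ = (-0.0210, -0.0728, 0.1950)
I·α + gyro = (0.1900, -0.1400, 0.1800)

F = (3.1000, -0.6000, 4.0000)
τ = (0.1900, -0.1400, 0.1800)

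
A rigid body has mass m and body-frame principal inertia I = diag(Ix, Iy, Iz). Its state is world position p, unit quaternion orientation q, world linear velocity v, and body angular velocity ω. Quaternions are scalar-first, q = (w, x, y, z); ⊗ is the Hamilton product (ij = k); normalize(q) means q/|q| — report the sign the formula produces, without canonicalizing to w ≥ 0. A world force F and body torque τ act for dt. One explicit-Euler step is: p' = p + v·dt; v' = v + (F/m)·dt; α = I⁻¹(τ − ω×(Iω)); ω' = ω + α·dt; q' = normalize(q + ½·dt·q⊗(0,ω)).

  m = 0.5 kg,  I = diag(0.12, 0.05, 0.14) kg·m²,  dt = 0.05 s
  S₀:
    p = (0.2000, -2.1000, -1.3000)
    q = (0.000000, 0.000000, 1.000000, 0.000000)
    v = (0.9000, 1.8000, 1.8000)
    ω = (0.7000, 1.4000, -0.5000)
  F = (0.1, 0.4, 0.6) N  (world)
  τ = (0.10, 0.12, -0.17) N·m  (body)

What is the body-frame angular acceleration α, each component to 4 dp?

ω×(Iω) gyroscopic = (-0.0630, 0.0070, -0.0686)
angular accel α = (1.3583, 2.2600, -0.7243)

α = (1.3583, 2.2600, -0.7243)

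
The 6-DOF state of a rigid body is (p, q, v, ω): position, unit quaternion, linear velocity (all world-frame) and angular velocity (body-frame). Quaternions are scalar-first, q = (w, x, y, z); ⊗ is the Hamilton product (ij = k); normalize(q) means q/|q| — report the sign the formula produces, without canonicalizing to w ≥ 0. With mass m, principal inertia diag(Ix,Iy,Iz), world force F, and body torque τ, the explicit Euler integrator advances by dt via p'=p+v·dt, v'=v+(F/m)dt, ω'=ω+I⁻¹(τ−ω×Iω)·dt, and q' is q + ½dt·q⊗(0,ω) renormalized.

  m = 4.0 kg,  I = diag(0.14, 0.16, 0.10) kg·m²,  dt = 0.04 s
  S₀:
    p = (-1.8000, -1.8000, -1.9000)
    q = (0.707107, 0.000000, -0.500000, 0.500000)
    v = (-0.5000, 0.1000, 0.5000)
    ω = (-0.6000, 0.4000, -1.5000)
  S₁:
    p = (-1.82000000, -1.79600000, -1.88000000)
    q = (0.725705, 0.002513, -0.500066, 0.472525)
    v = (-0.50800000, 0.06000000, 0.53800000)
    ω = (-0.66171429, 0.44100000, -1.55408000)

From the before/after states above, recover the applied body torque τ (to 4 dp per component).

τ = (-0.1800, 0.2000, -0.1400)

ω₁ − ω₀ = (-0.06171429, 0.04100000, -0.05408000)
precession coupling = (0.0360, 0.0360, -0.0048)
τ = I·(Δω/dt) + ω₀×(Iω₀) = (-0.1800, 0.2000, -0.1400)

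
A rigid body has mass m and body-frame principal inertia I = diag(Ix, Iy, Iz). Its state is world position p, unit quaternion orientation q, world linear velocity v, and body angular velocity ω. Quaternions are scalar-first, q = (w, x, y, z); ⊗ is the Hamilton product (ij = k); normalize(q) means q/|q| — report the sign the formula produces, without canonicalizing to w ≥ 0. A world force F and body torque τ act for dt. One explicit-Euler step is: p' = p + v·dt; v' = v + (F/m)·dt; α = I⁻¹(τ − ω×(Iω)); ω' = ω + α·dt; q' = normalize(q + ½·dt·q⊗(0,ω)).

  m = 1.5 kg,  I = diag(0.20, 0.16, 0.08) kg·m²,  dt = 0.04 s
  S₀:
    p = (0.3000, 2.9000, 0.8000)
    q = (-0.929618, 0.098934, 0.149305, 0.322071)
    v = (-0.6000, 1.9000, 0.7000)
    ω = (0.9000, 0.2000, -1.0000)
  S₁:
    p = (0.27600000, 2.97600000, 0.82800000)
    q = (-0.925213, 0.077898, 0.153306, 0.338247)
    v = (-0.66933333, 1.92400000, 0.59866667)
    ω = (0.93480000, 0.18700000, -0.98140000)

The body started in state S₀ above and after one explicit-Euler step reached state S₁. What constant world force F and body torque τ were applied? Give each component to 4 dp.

Δω = ω₁−ω₀ = (0.03480000, -0.01300000, 0.01860000)
applied torque τ = (0.1900, -0.1600, 0.0300)
v₁ − v₀ = (-0.06933333, 0.02400000, -0.10133333)
m·(v₁−v₀)/dt = (-2.6000, 0.9000, -3.8000)

F = (-2.6000, 0.9000, -3.8000)
τ = (0.1900, -0.1600, 0.0300)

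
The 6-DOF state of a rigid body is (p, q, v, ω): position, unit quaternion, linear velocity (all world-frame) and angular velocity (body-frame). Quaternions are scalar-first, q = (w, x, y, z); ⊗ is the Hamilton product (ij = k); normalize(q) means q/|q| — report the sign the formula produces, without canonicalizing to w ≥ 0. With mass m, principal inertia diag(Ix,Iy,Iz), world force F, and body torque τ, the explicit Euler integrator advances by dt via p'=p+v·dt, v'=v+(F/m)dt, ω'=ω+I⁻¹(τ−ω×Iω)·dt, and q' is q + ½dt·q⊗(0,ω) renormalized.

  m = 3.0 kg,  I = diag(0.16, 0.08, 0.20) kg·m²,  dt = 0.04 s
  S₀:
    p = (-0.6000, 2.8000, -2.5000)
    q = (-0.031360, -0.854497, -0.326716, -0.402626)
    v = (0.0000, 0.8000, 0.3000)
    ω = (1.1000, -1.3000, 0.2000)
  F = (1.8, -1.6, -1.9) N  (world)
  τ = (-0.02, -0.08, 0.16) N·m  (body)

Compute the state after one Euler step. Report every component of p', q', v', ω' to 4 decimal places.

angular accel α = (0.0700, -0.8900, 0.2280)
ω + α·dt = (1.1028, -1.3356, 0.2091)
Hamilton product q⊗(0,ω) = (0.5957411, -0.6232530, -0.2312212, 1.4639617)
q' = normalize(q + ½dt·q⊗(0,ω)) = (-0.0194, -0.8665, -0.3311, -0.3731)
p' = p + v·dt = (-0.6000, 2.8320, -2.4880)
v + (F/m)dt = (0.0240, 0.7787, 0.2747)

p' = (-0.6000, 2.8320, -2.4880)
q' = (-0.0194, -0.8665, -0.3311, -0.3731)
v' = (0.0240, 0.7787, 0.2747)
ω' = (1.1028, -1.3356, 0.2091)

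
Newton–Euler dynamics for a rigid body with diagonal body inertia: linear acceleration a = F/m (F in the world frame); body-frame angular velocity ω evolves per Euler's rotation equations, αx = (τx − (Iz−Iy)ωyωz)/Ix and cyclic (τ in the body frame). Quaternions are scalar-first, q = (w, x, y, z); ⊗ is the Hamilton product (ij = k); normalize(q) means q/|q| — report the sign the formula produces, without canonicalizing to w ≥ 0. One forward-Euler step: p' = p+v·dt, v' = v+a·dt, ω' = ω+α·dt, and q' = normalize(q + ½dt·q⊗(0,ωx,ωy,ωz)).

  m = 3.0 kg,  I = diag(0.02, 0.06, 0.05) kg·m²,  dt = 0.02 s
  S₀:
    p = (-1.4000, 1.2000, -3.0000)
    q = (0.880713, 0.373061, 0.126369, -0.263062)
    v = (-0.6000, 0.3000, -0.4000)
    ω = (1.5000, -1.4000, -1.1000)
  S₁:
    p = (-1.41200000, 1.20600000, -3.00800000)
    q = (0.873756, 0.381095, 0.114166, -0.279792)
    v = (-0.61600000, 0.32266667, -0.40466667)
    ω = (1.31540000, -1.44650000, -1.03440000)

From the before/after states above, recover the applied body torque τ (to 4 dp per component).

τ = (-0.2000, -0.0900, 0.0800)

ω₁ − ω₀ = (-0.18460000, -0.04650000, 0.06560000)
precession coupling = (-0.0154, 0.0495, -0.0840)
applied torque τ = (-0.2000, -0.0900, 0.0800)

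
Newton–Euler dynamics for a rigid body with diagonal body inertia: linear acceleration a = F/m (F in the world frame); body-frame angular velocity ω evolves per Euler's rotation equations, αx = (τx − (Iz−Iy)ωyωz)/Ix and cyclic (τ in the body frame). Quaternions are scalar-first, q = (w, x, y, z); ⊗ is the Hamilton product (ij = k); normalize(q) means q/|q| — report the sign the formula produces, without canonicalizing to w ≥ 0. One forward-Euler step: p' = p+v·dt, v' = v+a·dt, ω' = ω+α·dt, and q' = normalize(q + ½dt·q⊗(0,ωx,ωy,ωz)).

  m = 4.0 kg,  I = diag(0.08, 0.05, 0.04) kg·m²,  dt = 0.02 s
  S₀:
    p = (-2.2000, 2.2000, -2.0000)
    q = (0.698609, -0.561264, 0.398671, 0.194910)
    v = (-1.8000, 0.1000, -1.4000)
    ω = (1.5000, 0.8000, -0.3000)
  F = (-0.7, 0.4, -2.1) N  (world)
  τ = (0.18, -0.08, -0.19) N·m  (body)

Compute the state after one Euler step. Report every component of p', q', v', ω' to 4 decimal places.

p' = (-2.2360, 2.2020, -2.0280)
q' = (0.7043, -0.5535, 0.4054, 0.1823)
v' = (-1.8035, 0.1020, -1.4105)
ω' = (1.5444, 0.7752, -0.3770)

linear accel F/m = (-0.1750, 0.1000, -0.5250)
p' = p + v·dt = (-2.2360, 2.2020, -2.0280)
new velocity v' = (-1.8035, 0.1020, -1.4105)
gyro term ω×Iω = (0.0024, -0.0180, -0.0360)
angular accel α = (2.2200, -1.2400, -3.8500)
ω' = ω + α·dt = (1.5444, 0.7752, -0.3770)
Hamilton product q⊗(0,ω) = (0.5814322, 0.7723842, 0.6828730, -1.2566004)
updated quaternion q' = (0.7043, -0.5535, 0.4054, 0.1823)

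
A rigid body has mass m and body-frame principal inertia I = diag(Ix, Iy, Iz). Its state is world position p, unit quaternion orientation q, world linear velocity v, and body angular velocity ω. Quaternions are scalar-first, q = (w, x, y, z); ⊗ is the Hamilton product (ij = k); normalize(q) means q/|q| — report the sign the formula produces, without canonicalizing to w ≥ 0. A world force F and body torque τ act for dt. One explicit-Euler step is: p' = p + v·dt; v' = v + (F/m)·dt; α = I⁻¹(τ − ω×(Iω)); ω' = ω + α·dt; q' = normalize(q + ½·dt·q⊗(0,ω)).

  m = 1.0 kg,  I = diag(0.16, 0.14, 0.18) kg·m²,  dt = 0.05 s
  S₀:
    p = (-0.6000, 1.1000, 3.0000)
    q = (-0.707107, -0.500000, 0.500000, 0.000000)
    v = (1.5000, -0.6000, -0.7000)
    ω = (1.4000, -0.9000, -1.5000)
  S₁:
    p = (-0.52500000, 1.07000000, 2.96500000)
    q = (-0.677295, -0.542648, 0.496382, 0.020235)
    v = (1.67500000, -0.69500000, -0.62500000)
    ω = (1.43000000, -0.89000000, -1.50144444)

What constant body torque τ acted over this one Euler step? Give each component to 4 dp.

ω₁ − ω₀ = (0.03000000, 0.01000000, -0.00144444)
ω₀×(Iω₀) = (0.0540, 0.0420, 0.0252)
applied torque τ = (0.1500, 0.0700, 0.0200)

τ = (0.1500, 0.0700, 0.0200)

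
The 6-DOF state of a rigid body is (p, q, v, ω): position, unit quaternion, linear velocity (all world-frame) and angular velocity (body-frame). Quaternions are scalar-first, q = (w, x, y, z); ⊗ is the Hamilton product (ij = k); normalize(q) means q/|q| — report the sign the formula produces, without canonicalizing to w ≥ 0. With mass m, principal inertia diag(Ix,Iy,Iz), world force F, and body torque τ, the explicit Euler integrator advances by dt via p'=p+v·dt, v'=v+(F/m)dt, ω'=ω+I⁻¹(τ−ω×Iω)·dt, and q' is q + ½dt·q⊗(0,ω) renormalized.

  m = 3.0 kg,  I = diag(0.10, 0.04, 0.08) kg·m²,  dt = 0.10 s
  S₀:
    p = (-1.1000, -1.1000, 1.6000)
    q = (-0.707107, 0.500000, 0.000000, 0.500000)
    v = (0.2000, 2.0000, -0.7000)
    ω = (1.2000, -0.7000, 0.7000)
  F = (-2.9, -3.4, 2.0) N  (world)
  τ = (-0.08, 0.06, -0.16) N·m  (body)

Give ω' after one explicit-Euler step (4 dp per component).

ω' = (1.1396, -0.5920, 0.4370)

precession coupling ω×(Iω) = (-0.0196, 0.0168, 0.0504)
angular accel α = (-0.6040, 1.0800, -2.6300)
new body rate ω' = (1.1396, -0.5920, 0.4370)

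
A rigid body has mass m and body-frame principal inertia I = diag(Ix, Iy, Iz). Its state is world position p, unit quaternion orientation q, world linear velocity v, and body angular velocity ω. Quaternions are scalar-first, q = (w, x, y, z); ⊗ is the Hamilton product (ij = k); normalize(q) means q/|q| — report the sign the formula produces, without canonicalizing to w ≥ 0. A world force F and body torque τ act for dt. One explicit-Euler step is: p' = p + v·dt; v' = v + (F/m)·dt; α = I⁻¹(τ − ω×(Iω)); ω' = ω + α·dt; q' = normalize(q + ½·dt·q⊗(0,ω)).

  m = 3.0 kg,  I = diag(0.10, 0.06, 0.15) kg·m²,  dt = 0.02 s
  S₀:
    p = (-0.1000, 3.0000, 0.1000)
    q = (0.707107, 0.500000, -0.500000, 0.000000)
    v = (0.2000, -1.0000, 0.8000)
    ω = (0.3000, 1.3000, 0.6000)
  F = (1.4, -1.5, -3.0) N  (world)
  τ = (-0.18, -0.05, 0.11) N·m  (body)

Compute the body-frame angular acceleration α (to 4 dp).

precession coupling ω×(Iω) = (0.0702, -0.0090, -0.0156)
(τ − ω×Iω)/I = (-2.5020, -0.6833, 0.8373)

α = (-2.5020, -0.6833, 0.8373)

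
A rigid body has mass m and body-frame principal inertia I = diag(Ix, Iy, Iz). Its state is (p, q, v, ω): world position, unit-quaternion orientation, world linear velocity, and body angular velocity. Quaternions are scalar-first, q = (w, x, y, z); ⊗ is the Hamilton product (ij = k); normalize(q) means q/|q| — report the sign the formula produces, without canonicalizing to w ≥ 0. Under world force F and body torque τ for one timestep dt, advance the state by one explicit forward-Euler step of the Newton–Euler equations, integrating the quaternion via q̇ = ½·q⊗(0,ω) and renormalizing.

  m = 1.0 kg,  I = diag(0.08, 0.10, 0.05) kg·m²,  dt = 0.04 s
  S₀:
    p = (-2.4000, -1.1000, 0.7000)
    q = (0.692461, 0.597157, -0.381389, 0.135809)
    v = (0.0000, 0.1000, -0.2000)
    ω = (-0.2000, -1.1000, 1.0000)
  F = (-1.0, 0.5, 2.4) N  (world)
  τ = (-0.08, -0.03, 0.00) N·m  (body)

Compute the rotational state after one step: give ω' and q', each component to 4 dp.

ω' = (-0.2675, -1.1096, 0.9965)
q' = (0.6834, 0.5895, -0.4089, 0.1349)

ω×(Iω) gyroscopic = (0.0550, -0.0060, 0.0044)
angular accel α = (-1.6875, -0.2400, -0.0880)
new body rate ω' = (-0.2675, -1.1096, 0.9965)
Hamilton product q⊗(0,ω) = (-0.4359055, -0.3704913, -1.3860259, -0.0406895)
q + ½dt·q⊗(0,ω), renormalized = (0.6834, 0.5895, -0.4089, 0.1349)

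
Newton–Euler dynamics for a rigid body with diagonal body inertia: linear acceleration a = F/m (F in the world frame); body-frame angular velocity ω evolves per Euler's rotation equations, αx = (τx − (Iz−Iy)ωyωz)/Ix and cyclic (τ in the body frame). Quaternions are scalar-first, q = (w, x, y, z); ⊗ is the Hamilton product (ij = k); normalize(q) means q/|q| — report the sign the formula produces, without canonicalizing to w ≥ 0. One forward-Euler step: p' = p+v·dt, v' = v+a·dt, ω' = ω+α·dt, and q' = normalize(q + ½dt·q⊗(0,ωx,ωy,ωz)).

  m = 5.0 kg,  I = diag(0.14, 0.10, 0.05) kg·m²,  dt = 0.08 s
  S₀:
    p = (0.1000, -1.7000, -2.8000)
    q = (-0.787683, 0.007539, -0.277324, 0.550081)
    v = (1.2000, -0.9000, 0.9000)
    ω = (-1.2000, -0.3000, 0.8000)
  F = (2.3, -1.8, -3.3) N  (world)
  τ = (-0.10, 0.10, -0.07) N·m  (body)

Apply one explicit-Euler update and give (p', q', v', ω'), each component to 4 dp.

α = I⁻¹(τ − ω×Iω) = (-0.8000, 1.8640, -1.1120)
ω + α·dt = (-1.2640, -0.1509, 0.7110)
q⊗(0,ω) = (-0.5142152, 0.8883847, -0.4298235, -0.9651969)
updated quaternion q' = (-0.8069, 0.0430, -0.2940, 0.5106)
linear accel F/m = (0.4600, -0.3600, -0.6600)
p' = p + v·dt = (0.1960, -1.7720, -2.7280)
new velocity v' = (1.2368, -0.9288, 0.8472)

p' = (0.1960, -1.7720, -2.7280)
q' = (-0.8069, 0.0430, -0.2940, 0.5106)
v' = (1.2368, -0.9288, 0.8472)
ω' = (-1.2640, -0.1509, 0.7110)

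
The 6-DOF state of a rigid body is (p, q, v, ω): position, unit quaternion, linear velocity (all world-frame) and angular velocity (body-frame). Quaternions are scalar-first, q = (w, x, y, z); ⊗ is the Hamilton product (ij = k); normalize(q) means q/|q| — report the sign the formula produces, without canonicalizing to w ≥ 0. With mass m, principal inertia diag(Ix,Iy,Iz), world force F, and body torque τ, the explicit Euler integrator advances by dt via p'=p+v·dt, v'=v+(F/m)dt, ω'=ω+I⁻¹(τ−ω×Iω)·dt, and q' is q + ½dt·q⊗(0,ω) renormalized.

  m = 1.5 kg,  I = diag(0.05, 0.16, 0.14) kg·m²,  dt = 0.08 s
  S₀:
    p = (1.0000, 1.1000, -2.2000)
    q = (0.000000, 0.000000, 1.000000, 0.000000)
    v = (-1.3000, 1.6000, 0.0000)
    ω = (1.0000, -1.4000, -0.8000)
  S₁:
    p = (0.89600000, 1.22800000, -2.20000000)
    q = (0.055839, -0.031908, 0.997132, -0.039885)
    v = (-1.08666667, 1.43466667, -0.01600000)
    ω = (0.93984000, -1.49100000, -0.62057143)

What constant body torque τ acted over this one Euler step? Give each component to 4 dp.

Δω = ω₁−ω₀ = (-0.06016000, -0.09100000, 0.17942857)
gyro term ω₀×Iω₀ = (-0.0224, 0.0720, -0.1540)
τ = I·(Δω/dt) + ω₀×(Iω₀) = (-0.0600, -0.1100, 0.1600)

τ = (-0.0600, -0.1100, 0.1600)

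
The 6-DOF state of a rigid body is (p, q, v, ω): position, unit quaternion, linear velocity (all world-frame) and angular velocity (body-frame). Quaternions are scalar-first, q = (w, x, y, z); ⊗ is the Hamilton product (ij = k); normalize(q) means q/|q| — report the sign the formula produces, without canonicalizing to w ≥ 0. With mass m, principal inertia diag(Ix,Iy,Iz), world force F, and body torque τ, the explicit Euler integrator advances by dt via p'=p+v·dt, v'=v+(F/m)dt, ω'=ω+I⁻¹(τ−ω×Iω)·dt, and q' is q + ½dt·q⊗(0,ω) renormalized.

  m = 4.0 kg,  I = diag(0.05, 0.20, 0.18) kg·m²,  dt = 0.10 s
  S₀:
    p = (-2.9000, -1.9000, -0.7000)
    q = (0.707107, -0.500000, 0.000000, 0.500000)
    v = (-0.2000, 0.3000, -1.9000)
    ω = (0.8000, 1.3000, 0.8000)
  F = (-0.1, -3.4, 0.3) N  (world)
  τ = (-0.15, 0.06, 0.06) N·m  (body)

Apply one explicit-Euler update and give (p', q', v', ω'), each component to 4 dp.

p' = (-2.9200, -1.8700, -0.8900)
q' = (0.7045, -0.5024, 0.0856, 0.4940)
v' = (-0.2025, 0.2150, -1.8925)
ω' = (0.5416, 1.3716, 0.7467)

angular accel α = (-2.5840, 0.7160, -0.5333)
new body rate ω' = (0.5416, 1.3716, 0.7467)
2q̇ = q⊗(0,ω) = (0.0000000, -0.0843144, 1.7192391, -0.0843144)
q' = normalize(q + ½dt·q⊗(0,ω)) = (0.7045, -0.5024, 0.0856, 0.4940)
new position p' = (-2.9200, -1.8700, -0.8900)
v + (F/m)dt = (-0.2025, 0.2150, -1.8925)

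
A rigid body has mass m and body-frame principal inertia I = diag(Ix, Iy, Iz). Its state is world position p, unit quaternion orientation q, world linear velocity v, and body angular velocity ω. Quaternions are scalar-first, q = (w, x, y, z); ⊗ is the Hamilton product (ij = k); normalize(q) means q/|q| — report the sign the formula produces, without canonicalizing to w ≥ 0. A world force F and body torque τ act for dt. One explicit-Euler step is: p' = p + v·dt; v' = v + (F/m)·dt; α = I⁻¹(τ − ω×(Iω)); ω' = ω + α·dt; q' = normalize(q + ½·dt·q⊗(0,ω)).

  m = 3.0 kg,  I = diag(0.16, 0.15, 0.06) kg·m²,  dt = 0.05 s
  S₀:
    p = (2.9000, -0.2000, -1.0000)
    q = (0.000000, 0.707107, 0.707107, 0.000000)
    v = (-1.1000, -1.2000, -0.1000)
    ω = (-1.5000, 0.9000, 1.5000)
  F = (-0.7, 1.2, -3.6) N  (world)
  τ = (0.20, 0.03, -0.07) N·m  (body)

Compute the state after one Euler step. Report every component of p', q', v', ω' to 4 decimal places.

gyro term ω×Iω = (-0.1215, -0.2250, 0.0135)
(τ − ω×Iω)/I = (2.0094, 1.7000, -1.3917)
ω + α·dt = (-1.3995, 0.9850, 1.4304)
q⊗(0,ω) = (0.4242642, 1.0606605, -1.0606605, 1.6970568)
q' = normalize(q + ½dt·q⊗(0,ω)) = (0.0106, 0.7324, 0.6795, 0.0424)
new position p' = (2.8450, -0.2600, -1.0050)
new velocity v' = (-1.1117, -1.1800, -0.1600)

p' = (2.8450, -0.2600, -1.0050)
q' = (0.0106, 0.7324, 0.6795, 0.0424)
v' = (-1.1117, -1.1800, -0.1600)
ω' = (-1.3995, 0.9850, 1.4304)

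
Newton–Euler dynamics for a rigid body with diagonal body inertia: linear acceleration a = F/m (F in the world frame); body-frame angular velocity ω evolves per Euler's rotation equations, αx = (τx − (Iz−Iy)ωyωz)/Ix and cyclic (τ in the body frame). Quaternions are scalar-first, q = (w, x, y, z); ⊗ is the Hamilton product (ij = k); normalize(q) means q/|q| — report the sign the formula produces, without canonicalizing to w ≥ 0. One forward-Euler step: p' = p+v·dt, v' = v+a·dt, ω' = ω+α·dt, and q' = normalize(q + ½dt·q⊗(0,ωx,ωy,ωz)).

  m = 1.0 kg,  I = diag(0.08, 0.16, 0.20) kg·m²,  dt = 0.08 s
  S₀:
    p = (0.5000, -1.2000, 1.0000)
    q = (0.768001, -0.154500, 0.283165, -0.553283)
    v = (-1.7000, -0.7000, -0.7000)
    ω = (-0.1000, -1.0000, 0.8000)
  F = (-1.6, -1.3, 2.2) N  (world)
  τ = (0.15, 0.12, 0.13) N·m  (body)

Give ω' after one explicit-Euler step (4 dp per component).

ω' = (0.0820, -0.9448, 0.8488)

ω×(Iω) gyroscopic = (-0.0320, 0.0096, 0.0080)
(τ − ω×Iω)/I = (2.2750, 0.6900, 0.6100)
ω' = ω + α·dt = (0.0820, -0.9448, 0.8488)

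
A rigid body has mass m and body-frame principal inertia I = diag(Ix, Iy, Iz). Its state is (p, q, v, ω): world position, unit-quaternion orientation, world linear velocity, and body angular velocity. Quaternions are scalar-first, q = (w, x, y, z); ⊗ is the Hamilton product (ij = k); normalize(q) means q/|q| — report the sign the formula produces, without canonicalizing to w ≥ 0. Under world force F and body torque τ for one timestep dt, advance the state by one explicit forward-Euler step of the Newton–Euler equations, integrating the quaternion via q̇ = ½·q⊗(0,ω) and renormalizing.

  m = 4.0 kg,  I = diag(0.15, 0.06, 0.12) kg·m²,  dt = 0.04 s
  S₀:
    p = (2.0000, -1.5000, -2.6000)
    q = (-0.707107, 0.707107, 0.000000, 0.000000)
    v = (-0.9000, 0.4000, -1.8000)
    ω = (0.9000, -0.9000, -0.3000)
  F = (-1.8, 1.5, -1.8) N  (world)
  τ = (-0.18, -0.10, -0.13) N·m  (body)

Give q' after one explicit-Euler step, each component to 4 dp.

q' = (-0.7196, 0.6941, 0.0170, -0.0085)

2q̇ = q⊗(0,ω) = (-0.6363963, -0.6363963, 0.8485284, -0.4242642)
q' = normalize(q + ½dt·q⊗(0,ω)) = (-0.7196, 0.6941, 0.0170, -0.0085)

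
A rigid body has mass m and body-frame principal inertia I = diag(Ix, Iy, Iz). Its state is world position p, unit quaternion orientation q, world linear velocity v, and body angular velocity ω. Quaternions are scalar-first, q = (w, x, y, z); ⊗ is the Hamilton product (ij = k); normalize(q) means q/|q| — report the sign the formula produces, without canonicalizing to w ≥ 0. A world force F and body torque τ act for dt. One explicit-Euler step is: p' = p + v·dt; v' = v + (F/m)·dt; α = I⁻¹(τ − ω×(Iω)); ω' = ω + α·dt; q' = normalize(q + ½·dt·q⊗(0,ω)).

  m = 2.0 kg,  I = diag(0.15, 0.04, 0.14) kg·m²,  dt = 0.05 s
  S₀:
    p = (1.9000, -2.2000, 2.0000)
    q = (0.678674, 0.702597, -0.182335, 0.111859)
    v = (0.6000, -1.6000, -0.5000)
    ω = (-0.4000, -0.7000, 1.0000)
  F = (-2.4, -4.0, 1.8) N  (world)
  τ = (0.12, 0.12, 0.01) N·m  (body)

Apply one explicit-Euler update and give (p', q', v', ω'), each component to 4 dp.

a = (-1.2000, -2.0000, 0.9000)
p + v·dt = (1.9300, -2.2800, 1.9750)
v' = v + a·dt = (0.5400, -1.7000, -0.4550)
precession coupling ω×(Iω) = (-0.0700, -0.0040, -0.0308)
angular accel α = (1.2667, 3.1000, 0.2914)
ω' = ω + α·dt = (-0.3367, -0.5450, 1.0146)
Hamilton product q⊗(0,ω) = (0.0415453, -0.3755033, -1.2224124, 0.1139221)
q' = normalize(q + ½dt·q⊗(0,ω)) = (0.6794, 0.6929, -0.2128, 0.1146)

p' = (1.9300, -2.2800, 1.9750)
q' = (0.6794, 0.6929, -0.2128, 0.1146)
v' = (0.5400, -1.7000, -0.4550)
ω' = (-0.3367, -0.5450, 1.0146)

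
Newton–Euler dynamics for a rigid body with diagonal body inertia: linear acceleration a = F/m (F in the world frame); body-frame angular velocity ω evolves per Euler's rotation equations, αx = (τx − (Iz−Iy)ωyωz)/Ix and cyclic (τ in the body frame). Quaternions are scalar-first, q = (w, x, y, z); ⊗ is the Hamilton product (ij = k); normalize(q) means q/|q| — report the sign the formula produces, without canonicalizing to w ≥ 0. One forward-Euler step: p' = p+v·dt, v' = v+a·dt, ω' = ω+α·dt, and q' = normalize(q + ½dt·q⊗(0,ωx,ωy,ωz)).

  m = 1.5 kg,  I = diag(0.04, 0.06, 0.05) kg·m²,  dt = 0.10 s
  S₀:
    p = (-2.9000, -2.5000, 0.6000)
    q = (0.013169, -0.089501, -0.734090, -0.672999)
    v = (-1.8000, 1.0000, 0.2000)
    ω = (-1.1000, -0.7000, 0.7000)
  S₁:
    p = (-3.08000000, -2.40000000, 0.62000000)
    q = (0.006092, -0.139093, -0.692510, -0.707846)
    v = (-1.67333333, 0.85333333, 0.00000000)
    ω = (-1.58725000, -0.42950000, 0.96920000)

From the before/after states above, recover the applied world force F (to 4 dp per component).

velocity change Δv = (0.12666667, -0.14666667, -0.20000000)
F = m·Δv/dt = (1.9000, -2.2000, -3.0000)

F = (1.9000, -2.2000, -3.0000)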